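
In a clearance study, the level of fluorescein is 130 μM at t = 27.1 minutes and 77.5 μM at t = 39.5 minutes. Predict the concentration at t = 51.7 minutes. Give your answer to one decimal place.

46.6 μM

Over Δt = 39.5 − 27.1 = 12.4 minutes, the level fell by a factor of 130/77.5 ≈ 1.6774.
n = log₂(1.6774) ≈ 0.74624 half-lives, so t½ = 12.4/0.74624 ≈ 16.617 minutes.
From t = 39.5 to t = 51.7: 77.5 × (1/2)^((51.7−39.5)/16.617) ≈ 46.589 μM.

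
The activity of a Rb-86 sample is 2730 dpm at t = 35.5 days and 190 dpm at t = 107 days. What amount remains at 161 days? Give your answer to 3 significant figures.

Over Δt = 107 − 35.5 = 71.5 days, the level fell by a factor of 2730/190 ≈ 14.368.
n = log₂(14.368) ≈ 3.8448 half-lives, so t½ = 71.5/3.8448 ≈ 18.596 days.
From t = 107 to t = 161: 190 × (1/2)^((161−107)/18.596) ≈ 25.388 dpm.

25.4 dpm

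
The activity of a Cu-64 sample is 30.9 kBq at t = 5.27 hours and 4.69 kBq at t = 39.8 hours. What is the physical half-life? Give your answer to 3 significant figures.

12.7 hours

Over Δt = 39.8 − 5.27 = 34.53 hours, the level fell by a factor of 30.9/4.69 ≈ 6.5885.
n = log₂(6.5885) ≈ 2.7199 half-lives, so t½ = 34.53/2.7199 ≈ 12.695 hours.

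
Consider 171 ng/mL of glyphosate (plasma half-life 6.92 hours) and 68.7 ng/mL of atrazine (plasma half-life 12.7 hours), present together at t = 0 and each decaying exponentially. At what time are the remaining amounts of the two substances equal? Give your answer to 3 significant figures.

20.0 hours

Set 171·(1/2)^(t/6.92) = 68.7·(1/2)^(t/12.7).
Taking log₂: log₂(171/68.7) = t·(1/6.92 − 1/12.7).
log₂(2.4891) = 1.3156; 1/6.92 − 1/12.7 = 0.065769.
t = 1.3156 / 0.065769 ≈ 20.004 hours.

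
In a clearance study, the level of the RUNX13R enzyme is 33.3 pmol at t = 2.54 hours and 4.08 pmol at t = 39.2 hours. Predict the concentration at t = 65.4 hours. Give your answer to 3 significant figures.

0.910 pmol

Over Δt = 39.2 − 2.54 = 36.66 hours, the level fell by a factor of 33.3/4.08 ≈ 8.1618.
n = log₂(8.1618) ≈ 3.0289 half-lives, so t½ = 36.66/3.0289 ≈ 12.103 hours.
From t = 39.2 to t = 65.4: 4.08 × (1/2)^((65.4−39.2)/12.103) ≈ 0.90998 pmol.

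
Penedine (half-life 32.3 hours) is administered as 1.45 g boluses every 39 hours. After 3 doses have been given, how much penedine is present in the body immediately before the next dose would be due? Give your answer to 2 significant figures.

The 3 doses were given 117, 78, 39 hours ago.
Total = 1.45·(1/2)^(117/32.3) + 1.45·(1/2)^(78/32.3) + 1.45·(1/2)^(39/32.3)
      = 0.11775 + 0.27191 + 0.62791 ≈ 1.0176 g.

1.0 g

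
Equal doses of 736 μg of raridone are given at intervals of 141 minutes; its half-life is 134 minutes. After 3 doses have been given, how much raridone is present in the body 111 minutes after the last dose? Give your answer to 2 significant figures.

The 3 doses were given 393, 252, 111 minutes ago.
Total = 736·(1/2)^(393/134) + 736·(1/2)^(252/134) + 736·(1/2)^(111/134)
      = 96.384 + 199.88 + 414.49 ≈ 710.75 μg.

710 μg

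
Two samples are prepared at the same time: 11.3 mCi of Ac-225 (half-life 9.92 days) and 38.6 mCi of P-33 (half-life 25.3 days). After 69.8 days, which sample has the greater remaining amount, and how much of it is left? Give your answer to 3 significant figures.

P-33, 5.70 mCi

Ac-225: 11.3 × (1/2)^7.0363 ≈ 0.086088 mCi.
P-33: 38.6 × (1/2)^2.7589 ≈ 5.7027 mCi.
P-33 has more remaining, at ≈ 5.7027 mCi.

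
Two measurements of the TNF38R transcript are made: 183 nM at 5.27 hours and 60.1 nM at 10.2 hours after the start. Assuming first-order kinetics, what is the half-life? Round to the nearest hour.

3 hours

Over Δt = 10.2 − 5.27 = 4.93 hours, the level fell by a factor of 183/60.1 ≈ 3.0449.
n = log₂(3.0449) ≈ 1.6064 half-lives, so t½ = 4.93/1.6064 ≈ 3.069 hours.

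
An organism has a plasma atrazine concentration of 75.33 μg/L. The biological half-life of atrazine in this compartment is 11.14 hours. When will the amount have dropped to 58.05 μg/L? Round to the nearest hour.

4 hours

Fraction remaining = 58.05/75.33 ≈ 0.77061.
n = log₂(75.33/58.05) = ln(1.2977)/ln 2 ≈ 0.37593 half-lives.
t = n × t½ = 0.37593 × 11.14 ≈ 4.1878 hours.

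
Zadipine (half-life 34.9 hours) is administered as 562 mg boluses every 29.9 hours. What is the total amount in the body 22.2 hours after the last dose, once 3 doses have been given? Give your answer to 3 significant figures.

The 3 doses were given 82, 52.1, 22.2 hours ago.
Total = 562·(1/2)^(82/34.9) + 562·(1/2)^(52.1/34.9) + 562·(1/2)^(22.2/34.9)
      = 110.27 + 199.69 + 361.62 ≈ 671.57 mg.

672 mg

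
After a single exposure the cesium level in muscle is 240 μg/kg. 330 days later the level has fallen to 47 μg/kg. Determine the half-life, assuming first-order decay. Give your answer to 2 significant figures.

A/A₀ = 47/240 ≈ 0.19583.
n = log₂(5.1064) ≈ 2.3523 half-lives elapsed in 330 days.
t½ = 330/2.3523 ≈ 140.29 days.

140 days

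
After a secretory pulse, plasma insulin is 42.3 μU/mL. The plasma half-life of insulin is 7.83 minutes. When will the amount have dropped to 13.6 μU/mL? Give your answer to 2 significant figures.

13 minutes

Fraction remaining = 13.6/42.3 ≈ 0.32151.
n = log₂(42.3/13.6) = ln(3.1103)/ln 2 ≈ 1.6371 half-lives.
t = n × t½ = 1.6371 × 7.83 ≈ 12.818 minutes.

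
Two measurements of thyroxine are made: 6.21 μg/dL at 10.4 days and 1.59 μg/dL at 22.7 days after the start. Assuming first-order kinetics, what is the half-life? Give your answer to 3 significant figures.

6.26 days

Over Δt = 22.7 − 10.4 = 12.3 days, the level fell by a factor of 6.21/1.59 ≈ 3.9057.
n = log₂(3.9057) ≈ 1.9656 half-lives, so t½ = 12.3/1.9656 ≈ 6.2577 days.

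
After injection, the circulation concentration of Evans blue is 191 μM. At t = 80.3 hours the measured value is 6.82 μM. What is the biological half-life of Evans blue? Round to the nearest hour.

17 hours

A/A₀ = 6.82/191 ≈ 0.035707.
n = log₂(28.006) ≈ 4.8077 half-lives elapsed in 80.3 hours.
t½ = 80.3/4.8077 ≈ 16.703 hours.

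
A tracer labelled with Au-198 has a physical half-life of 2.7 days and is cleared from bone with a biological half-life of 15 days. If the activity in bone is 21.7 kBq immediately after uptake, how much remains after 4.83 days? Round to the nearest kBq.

1/t_eff = 1/t_phys + 1/t_biol = 1/2.7 + 1/15 = 0.43704 per day.
t_eff = 2.7 × 15 / (2.7 + 15) ≈ 2.2881 days.
Remaining = 21.7 × (1/2)^(4.83/2.2881) = 21.7 × (1/2)^2.1109 ≈ 5.0236 kBq.

5 kBq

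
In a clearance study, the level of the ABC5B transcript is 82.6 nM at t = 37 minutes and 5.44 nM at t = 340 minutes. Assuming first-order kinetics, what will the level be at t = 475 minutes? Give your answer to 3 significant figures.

1.62 nM

Over Δt = 340 − 37 = 303 minutes, the level fell by a factor of 82.6/5.44 ≈ 15.184.
n = log₂(15.184) ≈ 3.9245 half-lives, so t½ = 303/3.9245 ≈ 77.208 minutes.
From t = 340 to t = 475: 5.44 × (1/2)^((475−340)/77.208) ≈ 1.619 nM.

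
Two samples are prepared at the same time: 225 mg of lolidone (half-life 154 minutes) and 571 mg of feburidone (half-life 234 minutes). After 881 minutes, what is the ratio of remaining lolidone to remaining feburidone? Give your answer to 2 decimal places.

lolidone: 225 × (1/2)^(881/154) = 225 × (1/2)^5.7208 ≈ 4.2663 mg.
feburidone: 571 × (1/2)^(881/234) = 571 × (1/2)^3.765 ≈ 42.002 mg.
Ratio ≈ 4.2663 / 42.002 ≈ 0.10157.

0.10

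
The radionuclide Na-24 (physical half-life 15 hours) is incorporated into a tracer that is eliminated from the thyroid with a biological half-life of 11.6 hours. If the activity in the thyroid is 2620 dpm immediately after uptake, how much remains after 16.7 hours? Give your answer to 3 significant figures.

1/t_eff = 1/t_phys + 1/t_biol = 1/15 + 1/11.6 = 0.15287 per hour.
t_eff = 15 × 11.6 / (15 + 11.6) ≈ 6.5414 hours.
Remaining = 2620 × (1/2)^(16.7/6.5414) = 2620 × (1/2)^2.553 ≈ 446.45 dpm.

446 dpm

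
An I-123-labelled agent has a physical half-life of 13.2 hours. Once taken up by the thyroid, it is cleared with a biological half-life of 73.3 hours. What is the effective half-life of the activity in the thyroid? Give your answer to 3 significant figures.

11.2 hours

1/t_eff = 1/t_phys + 1/t_biol = 1/13.2 + 1/73.3 = 0.0894 per hour.
t_eff = 13.2 × 73.3 / (13.2 + 73.3) ≈ 11.186 hours.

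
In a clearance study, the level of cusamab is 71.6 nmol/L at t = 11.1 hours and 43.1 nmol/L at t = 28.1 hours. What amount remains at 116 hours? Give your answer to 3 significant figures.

3.12 nmol/L

Over Δt = 28.1 − 11.1 = 17 hours, the level fell by a factor of 71.6/43.1 ≈ 1.6613.
n = log₂(1.6613) ≈ 0.73227 half-lives, so t½ = 17/0.73227 ≈ 23.215 hours.
From t = 28.1 to t = 116: 43.1 × (1/2)^((116−28.1)/23.215) ≈ 3.1239 nmol/L.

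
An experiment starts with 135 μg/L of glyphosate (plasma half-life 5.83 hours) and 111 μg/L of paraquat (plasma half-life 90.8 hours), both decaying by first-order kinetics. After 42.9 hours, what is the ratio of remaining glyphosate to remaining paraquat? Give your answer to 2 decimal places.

0.01

glyphosate: 135 × (1/2)^(42.9/5.83) = 135 × (1/2)^7.3585 ≈ 0.82264 μg/L.
paraquat: 111 × (1/2)^(42.9/90.8) = 111 × (1/2)^0.47247 ≈ 80.001 μg/L.
Ratio ≈ 0.82264 / 80.001 ≈ 0.010283.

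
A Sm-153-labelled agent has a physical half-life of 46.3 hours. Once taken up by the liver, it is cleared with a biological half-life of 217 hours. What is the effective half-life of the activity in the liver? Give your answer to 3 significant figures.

38.2 hours

1/t_eff = 1/t_phys + 1/t_biol = 1/46.3 + 1/217 = 0.026207 per hour.
t_eff = 46.3 × 217 / (46.3 + 217) ≈ 38.158 hours.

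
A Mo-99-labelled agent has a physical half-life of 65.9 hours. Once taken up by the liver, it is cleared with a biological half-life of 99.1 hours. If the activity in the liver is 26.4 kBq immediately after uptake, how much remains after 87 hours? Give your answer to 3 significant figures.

5.75 kBq

1/t_eff = 1/t_phys + 1/t_biol = 1/65.9 + 1/99.1 = 0.025265 per hour.
t_eff = 65.9 × 99.1 / (65.9 + 99.1) ≈ 39.58 hours.
Remaining = 26.4 × (1/2)^(87/39.58) = 26.4 × (1/2)^2.1981 ≈ 5.7533 kBq.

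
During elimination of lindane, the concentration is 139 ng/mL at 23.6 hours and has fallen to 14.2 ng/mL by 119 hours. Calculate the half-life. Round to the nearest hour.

Over Δt = 119 − 23.6 = 95.4 hours, the level fell by a factor of 139/14.2 ≈ 9.7887.
n = log₂(9.7887) ≈ 3.2911 half-lives, so t½ = 95.4/3.2911 ≈ 28.987 hours.

29 hours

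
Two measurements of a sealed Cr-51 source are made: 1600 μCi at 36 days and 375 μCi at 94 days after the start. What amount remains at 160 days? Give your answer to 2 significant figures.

72 μCi

Over Δt = 94 − 36 = 58 days, the level fell by a factor of 1600/375 ≈ 4.2667.
n = log₂(4.2667) ≈ 2.0931 half-lives, so t½ = 58/2.0931 ≈ 27.71 days.
From t = 94 to t = 160: 375 × (1/2)^((160−94)/27.71) ≈ 71.95 μCi.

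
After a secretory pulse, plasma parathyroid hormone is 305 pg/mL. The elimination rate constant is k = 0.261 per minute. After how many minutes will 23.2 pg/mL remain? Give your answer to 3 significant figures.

t½ = ln 2 / k = 0.69315 / 0.261 ≈ 2.6557 minutes.
Fraction remaining = 23.2/305 ≈ 0.076066.
n = log₂(305/23.2) = ln(13.147)/ln 2 ≈ 3.7166 half-lives.
t = n × t½ = 3.7166 × 2.6557 ≈ 9.8703 minutes.

9.87 minutes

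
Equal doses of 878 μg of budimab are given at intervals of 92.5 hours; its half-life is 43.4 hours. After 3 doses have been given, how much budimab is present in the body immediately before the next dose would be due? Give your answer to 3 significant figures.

The 3 doses were given 277.5, 185, 92.5 hours ago.
Total = 878·(1/2)^(277.5/43.4) + 878·(1/2)^(185/43.4) + 878·(1/2)^(92.5/43.4)
      = 10.44 + 45.741 + 200.4 ≈ 256.58 μg.

257 μg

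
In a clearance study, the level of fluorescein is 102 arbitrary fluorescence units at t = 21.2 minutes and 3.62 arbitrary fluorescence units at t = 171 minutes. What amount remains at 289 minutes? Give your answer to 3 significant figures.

0.261 arbitrary fluorescence units

Over Δt = 171 − 21.2 = 149.8 minutes, the level fell by a factor of 102/3.62 ≈ 28.177.
n = log₂(28.177) ≈ 4.8164 half-lives, so t½ = 149.8/4.8164 ≈ 31.102 minutes.
From t = 171 to t = 289: 3.62 × (1/2)^((289−171)/31.102) ≈ 0.26098 arbitrary fluorescence units.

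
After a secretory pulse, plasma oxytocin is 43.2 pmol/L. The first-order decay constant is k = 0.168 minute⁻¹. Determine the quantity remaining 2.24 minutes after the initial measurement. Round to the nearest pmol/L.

t½ = ln 2 / k = 0.69315 / 0.168 ≈ 4.1259 minutes.
Number of half-lives: n = 2.24/4.1259 ≈ 0.54291.
Remaining = 43.2 × (1/2)^0.54291 = 43.2 × 0.68638 ≈ 29.652 pmol/L.

30 pmol/L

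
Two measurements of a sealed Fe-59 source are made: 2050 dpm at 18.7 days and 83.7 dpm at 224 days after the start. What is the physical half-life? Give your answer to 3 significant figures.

Over Δt = 224 − 18.7 = 205.3 days, the level fell by a factor of 2050/83.7 ≈ 24.492.
n = log₂(24.492) ≈ 4.6143 half-lives, so t½ = 205.3/4.6143 ≈ 44.493 days.

44.5 days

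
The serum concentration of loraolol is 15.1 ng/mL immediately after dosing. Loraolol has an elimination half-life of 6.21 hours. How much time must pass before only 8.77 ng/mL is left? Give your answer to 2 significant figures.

4.9 hours

Fraction remaining = 8.77/15.1 ≈ 0.58079.
n = log₂(15.1/8.77) = ln(1.7218)/ln 2 ≈ 0.7839 half-lives.
t = n × t½ = 0.7839 × 6.21 ≈ 4.868 hours.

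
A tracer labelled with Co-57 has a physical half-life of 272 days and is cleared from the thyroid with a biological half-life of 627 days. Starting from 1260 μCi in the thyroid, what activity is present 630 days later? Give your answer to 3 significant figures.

126 μCi

1/t_eff = 1/t_phys + 1/t_biol = 1/272 + 1/627 = 0.0052714 per day.
t_eff = 272 × 627 / (272 + 627) ≈ 189.7 days.
Remaining = 1260 × (1/2)^(630/189.7) = 1260 × (1/2)^3.321 ≈ 126.08 μCi.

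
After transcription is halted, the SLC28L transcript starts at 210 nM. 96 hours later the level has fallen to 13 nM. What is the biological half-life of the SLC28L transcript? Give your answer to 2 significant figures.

24 hours

A/A₀ = 13/210 ≈ 0.061905.
n = log₂(16.154) ≈ 4.0138 half-lives elapsed in 96 hours.
t½ = 96/4.0138 ≈ 23.917 hours.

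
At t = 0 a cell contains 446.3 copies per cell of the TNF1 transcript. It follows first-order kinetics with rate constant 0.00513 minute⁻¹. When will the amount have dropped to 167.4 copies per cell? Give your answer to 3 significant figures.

191 minutes

t½ = ln 2 / λ = 0.69315 / 0.00513 ≈ 135.12 minutes.
Fraction remaining = 167.4/446.3 ≈ 0.37508.
n = log₂(446.3/167.4) = ln(2.6661)/ln 2 ≈ 1.4147 half-lives.
t = n × t½ = 1.4147 × 135.12 ≈ 191.15 minutes.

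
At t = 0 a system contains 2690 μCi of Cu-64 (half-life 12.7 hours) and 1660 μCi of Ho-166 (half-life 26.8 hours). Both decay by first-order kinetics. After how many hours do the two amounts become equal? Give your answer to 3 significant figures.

16.8 hours

Set 2690·(1/2)^(t/12.7) = 1660·(1/2)^(t/26.8).
Taking log₂: log₂(2690/1660) = t·(1/12.7 − 1/26.8).
log₂(1.6205) = 0.69642; 1/12.7 − 1/26.8 = 0.041427.
t = 0.69642 / 0.041427 ≈ 16.811 hours.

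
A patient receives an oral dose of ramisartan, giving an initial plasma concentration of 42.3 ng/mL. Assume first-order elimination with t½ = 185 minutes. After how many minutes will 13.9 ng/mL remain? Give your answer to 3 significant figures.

Fraction remaining = 13.9/42.3 ≈ 0.32861.
n = log₂(42.3/13.9) = ln(3.0432)/ln 2 ≈ 1.6056 half-lives.
t = n × t½ = 1.6056 × 185 ≈ 297.03 minutes.

297 minutes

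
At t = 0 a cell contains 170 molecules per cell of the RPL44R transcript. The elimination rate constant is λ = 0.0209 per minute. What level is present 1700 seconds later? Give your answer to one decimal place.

94.0 molecules per cell

t½ = ln 2 / λ = 0.69315 / 0.0209 ≈ 33.165 minutes.
Convert the elapsed time: 1700 seconds = 28.3333 minutes.
Number of half-lives: n = 28.3333/33.165 ≈ 0.85432.
Remaining = 170 × (1/2)^0.85432 = 170 × 0.55313 ≈ 94.032 molecules per cell.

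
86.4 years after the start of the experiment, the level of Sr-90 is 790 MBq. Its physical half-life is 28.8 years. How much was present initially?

Number of half-lives elapsed: n = 86.4/28.8 ≈ 3.
A₀ = A × 2^n = 790 × 2^3 = 790 × 8 ≈ 6320 MBq.

6320 MBq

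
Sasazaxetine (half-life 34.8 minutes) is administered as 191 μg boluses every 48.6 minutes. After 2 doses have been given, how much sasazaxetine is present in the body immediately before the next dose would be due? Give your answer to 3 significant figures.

100 μg

The 2 doses were given 97.2, 48.6 minutes ago.
Total = 191·(1/2)^(97.2/34.8) + 191·(1/2)^(48.6/34.8)
      = 27.557 + 72.549 ≈ 100.11 μg.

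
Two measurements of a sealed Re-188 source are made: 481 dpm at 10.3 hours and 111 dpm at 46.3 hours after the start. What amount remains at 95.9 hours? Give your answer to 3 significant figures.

Over Δt = 46.3 − 10.3 = 36 hours, the level fell by a factor of 481/111 ≈ 4.3333.
n = log₂(4.3333) ≈ 2.1155 half-lives, so t½ = 36/2.1155 ≈ 17.017 hours.
From t = 46.3 to t = 95.9: 111 × (1/2)^((95.9−46.3)/17.017) ≈ 14.721 dpm.

14.7 dpm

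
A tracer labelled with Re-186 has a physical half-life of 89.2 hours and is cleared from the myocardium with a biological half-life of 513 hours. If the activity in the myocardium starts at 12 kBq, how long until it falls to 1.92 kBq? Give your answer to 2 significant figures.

200 hours

1/t_eff = 1/t_phys + 1/t_biol = 1/89.2 + 1/513 = 0.01316 per hour.
t_eff = 89.2 × 513 / (89.2 + 513) ≈ 75.987 hours.
n = log₂(12/1.92) ≈ 2.6439; t = 2.6439 × 75.987 ≈ 200.9 hours.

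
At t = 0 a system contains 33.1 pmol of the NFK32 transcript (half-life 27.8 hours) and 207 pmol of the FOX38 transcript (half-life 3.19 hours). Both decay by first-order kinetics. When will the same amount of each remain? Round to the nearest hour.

10 hours

Set 33.1·(1/2)^(t/27.8) = 207·(1/2)^(t/3.19).
Taking log₂: log₂(33.1/207) = t·(1/27.8 − 1/3.19).
log₂(0.1599) = -2.6447; 1/27.8 − 1/3.19 = -0.27751.
t = -2.6447 / -0.27751 ≈ 9.5303 hours.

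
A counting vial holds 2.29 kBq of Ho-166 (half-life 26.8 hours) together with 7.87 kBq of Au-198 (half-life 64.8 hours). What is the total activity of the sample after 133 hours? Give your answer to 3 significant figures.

Ho-166: 2.29 × (1/2)^(133/26.8) = 2.29 × (1/2)^4.9627 ≈ 0.073438 kBq.
Au-198: 7.87 × (1/2)^(133/64.8) = 7.87 × (1/2)^2.0525 ≈ 1.8972 kBq.
Total = 0.073438 + 1.8972 ≈ 1.9707 kBq.

1.97 kBq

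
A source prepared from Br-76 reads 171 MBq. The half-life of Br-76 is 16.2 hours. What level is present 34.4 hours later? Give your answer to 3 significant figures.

Number of half-lives: n = 34.4/16.2 ≈ 2.1235.
Remaining = 171 × (1/2)^2.1235 = 171 × 0.2295 ≈ 39.244 MBq.

39.2 MBq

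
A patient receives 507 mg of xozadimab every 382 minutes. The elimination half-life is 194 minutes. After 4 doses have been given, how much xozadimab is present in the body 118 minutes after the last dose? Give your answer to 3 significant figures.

The 4 doses were given 1264, 882, 500, 118 minutes ago.
Total = 507·(1/2)^(1264/194) + 507·(1/2)^(882/194) + 507·(1/2)^(500/194) + 507·(1/2)^(118/194)
      = 5.5419 + 21.697 + 84.949 + 332.59 ≈ 444.78 mg.

445 mg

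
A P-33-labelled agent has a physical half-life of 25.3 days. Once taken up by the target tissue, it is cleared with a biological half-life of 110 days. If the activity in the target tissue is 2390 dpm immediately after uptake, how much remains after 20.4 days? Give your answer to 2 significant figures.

1200 dpm

1/t_eff = 1/t_phys + 1/t_biol = 1/25.3 + 1/110 = 0.048617 per day.
t_eff = 25.3 × 110 / (25.3 + 110) ≈ 20.569 days.
Remaining = 2390 × (1/2)^(20.4/20.569) = 2390 × (1/2)^0.99178 ≈ 1201.8 dpm.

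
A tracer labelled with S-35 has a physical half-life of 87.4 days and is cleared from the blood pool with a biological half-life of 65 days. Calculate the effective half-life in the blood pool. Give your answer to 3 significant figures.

37.3 days

1/t_eff = 1/t_phys + 1/t_biol = 1/87.4 + 1/65 = 0.026826 per day.
t_eff = 87.4 × 65 / (87.4 + 65) ≈ 37.277 days.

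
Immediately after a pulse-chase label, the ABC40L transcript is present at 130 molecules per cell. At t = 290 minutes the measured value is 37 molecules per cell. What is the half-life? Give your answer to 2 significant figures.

160 minutes

A/A₀ = 37/130 ≈ 0.28462.
n = log₂(3.5135) ≈ 1.8129 half-lives elapsed in 290 minutes.
t½ = 290/1.8129 ≈ 159.96 minutes.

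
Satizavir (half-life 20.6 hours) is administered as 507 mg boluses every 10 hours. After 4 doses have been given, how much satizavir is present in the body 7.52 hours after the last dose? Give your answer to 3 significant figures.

The 4 doses were given 37.52, 27.52, 17.52, 7.52 hours ago.
Total = 507·(1/2)^(37.52/20.6) + 507·(1/2)^(27.52/20.6) + 507·(1/2)^(17.52/20.6) + 507·(1/2)^(7.52/20.6)
      = 143.46 + 200.84 + 281.18 + 393.66 ≈ 1019.1 mg.

1020 mg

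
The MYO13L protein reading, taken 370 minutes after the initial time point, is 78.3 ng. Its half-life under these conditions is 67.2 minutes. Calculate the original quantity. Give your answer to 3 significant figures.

3560 ng

Number of half-lives elapsed: n = 370/67.2 ≈ 5.506.
A₀ = A × 2^n = 78.3 × 2^5.506 = 78.3 × 45.442 ≈ 3558.1 ng.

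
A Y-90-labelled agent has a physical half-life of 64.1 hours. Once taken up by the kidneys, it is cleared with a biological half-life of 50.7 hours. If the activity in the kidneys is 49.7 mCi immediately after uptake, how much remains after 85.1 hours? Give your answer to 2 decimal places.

6.19 mCi

1/t_eff = 1/t_phys + 1/t_biol = 1/64.1 + 1/50.7 = 0.035324 per hour.
t_eff = 64.1 × 50.7 / (64.1 + 50.7) ≈ 28.309 hours.
Remaining = 49.7 × (1/2)^(85.1/28.309) = 49.7 × (1/2)^3.0061 ≈ 6.1862 mCi.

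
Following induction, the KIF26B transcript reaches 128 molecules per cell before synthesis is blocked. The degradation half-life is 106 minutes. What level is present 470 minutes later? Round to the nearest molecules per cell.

6 molecules per cell

Number of half-lives: n = 470/106 ≈ 4.434.
Remaining = 128 × (1/2)^4.434 = 128 × 0.046264 ≈ 5.9218 molecules per cell.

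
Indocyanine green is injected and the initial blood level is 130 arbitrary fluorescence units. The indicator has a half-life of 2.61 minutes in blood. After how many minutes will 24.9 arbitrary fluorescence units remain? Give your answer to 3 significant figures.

6.22 minutes

Fraction remaining = 24.9/130 ≈ 0.19154.
n = log₂(130/24.9) = ln(5.2209)/ln 2 ≈ 2.3843 half-lives.
t = n × t½ = 2.3843 × 2.61 ≈ 6.223 minutes.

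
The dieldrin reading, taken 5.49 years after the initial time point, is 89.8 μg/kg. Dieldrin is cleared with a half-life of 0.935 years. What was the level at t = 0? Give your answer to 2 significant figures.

5300 μg/kg

Number of half-lives elapsed: n = 5.49/0.935 ≈ 5.8717.
A₀ = A × 2^n = 89.8 × 2^5.8717 = 89.8 × 58.552 ≈ 5258 μg/kg.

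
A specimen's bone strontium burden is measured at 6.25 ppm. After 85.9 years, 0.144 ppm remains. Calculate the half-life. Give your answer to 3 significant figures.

15.8 years

A/A₀ = 0.144/6.25 ≈ 0.02304.
n = log₂(43.403) ≈ 5.4397 half-lives elapsed in 85.9 years.
t½ = 85.9/5.4397 ≈ 15.791 years.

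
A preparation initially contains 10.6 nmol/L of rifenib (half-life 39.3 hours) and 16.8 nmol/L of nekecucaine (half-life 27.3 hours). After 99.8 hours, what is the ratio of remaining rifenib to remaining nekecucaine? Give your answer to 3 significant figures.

1.37

rifenib: 10.6 × (1/2)^(99.8/39.3) = 10.6 × (1/2)^2.5394 ≈ 1.8233 nmol/L.
nekecucaine: 16.8 × (1/2)^(99.8/27.3) = 16.8 × (1/2)^3.6557 ≈ 1.333 nmol/L.
Ratio ≈ 1.8233 / 1.333 ≈ 1.3678.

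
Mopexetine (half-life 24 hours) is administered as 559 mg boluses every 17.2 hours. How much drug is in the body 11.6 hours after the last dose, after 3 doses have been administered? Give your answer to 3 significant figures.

791 mg

The 3 doses were given 46, 28.8, 11.6 hours ago.
Total = 559·(1/2)^(46/24) + 559·(1/2)^(28.8/24) + 559·(1/2)^(11.6/24)
      = 148.06 + 243.32 + 399.87 ≈ 791.24 mg.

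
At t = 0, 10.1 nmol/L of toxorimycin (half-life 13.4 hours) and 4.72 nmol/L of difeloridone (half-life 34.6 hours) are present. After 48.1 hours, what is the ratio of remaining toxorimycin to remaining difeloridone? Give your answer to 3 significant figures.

toxorimycin: 10.1 × (1/2)^(48.1/13.4) = 10.1 × (1/2)^3.5896 ≈ 0.83899 nmol/L.
difeloridone: 4.72 × (1/2)^(48.1/34.6) = 4.72 × (1/2)^1.3902 ≈ 1.8008 nmol/L.
Ratio ≈ 0.83899 / 1.8008 ≈ 0.46591.

0.466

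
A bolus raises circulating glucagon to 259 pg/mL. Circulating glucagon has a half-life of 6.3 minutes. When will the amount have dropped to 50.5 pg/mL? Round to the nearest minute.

Fraction remaining = 50.5/259 ≈ 0.19498.
n = log₂(259/50.5) = ln(5.1287)/ln 2 ≈ 2.3586 half-lives.
t = n × t½ = 2.3586 × 6.3 ≈ 14.859 minutes.

15 minutes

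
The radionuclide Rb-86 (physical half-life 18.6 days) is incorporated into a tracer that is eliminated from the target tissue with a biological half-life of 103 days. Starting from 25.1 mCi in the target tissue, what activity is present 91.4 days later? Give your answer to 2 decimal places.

1/t_eff = 1/t_phys + 1/t_biol = 1/18.6 + 1/103 = 0.063472 per day.
t_eff = 18.6 × 103 / (18.6 + 103) ≈ 15.755 days.
Remaining = 25.1 × (1/2)^(91.4/15.755) = 25.1 × (1/2)^5.8014 ≈ 0.45008 mCi.

0.45 mCi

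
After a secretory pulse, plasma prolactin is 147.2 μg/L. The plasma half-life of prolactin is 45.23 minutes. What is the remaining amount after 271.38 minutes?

2.3 μg/L

Elapsed time is 6 half-lives (271.38/45.23).
Each half-life halves the amount: 147.2 × (1/2)^6 = 147.2/64 = 2.3 μg/L.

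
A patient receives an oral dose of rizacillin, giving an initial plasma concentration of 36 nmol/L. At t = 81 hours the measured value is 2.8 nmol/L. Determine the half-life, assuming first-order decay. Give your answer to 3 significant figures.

A/A₀ = 2.8/36 ≈ 0.077778.
n = log₂(12.857) ≈ 3.6845 half-lives elapsed in 81 hours.
t½ = 81/3.6845 ≈ 21.984 hours.

22.0 hours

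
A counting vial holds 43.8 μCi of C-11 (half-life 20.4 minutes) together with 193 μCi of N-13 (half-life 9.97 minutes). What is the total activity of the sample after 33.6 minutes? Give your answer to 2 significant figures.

C-11: 43.8 × (1/2)^(33.6/20.4) = 43.8 × (1/2)^1.6471 ≈ 13.985 μCi.
N-13: 193 × (1/2)^(33.6/9.97) = 193 × (1/2)^3.3701 ≈ 18.666 μCi.
Total = 13.985 + 18.666 ≈ 32.651 μCi.

33 μCi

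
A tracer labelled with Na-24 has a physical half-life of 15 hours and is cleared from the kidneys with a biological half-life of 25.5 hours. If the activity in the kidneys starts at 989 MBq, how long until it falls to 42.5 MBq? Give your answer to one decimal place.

1/t_eff = 1/t_phys + 1/t_biol = 1/15 + 1/25.5 = 0.10588 per hour.
t_eff = 15 × 25.5 / (15 + 25.5) ≈ 9.4444 hours.
n = log₂(989/42.5) ≈ 4.5404; t = 4.5404 × 9.4444 ≈ 42.882 hours.

42.9 hours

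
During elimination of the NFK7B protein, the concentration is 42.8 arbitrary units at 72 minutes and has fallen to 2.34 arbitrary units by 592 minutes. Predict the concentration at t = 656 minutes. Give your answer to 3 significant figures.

1.64 arbitrary units

Over Δt = 592 − 72 = 520 minutes, the level fell by a factor of 42.8/2.34 ≈ 18.291.
n = log₂(18.291) ≈ 4.193 half-lives, so t½ = 520/4.193 ≈ 124.02 minutes.
From t = 592 to t = 656: 2.34 × (1/2)^((656−592)/124.02) ≈ 1.6363 arbitrary units.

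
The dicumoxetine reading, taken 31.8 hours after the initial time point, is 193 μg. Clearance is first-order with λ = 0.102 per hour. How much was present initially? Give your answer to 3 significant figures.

4950 μg

t½ = ln 2 / λ = 0.69315 / 0.102 ≈ 6.7956 hours.
Number of half-lives elapsed: n = 31.8/6.7956 ≈ 4.6795.
A₀ = A × 2^n = 193 × 2^4.6795 = 193 × 25.626 ≈ 4945.8 μg.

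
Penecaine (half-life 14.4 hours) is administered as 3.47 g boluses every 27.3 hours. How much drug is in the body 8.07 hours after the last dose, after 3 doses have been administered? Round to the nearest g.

3 g

The 3 doses were given 62.67, 35.37, 8.07 hours ago.
Total = 3.47·(1/2)^(62.67/14.4) + 3.47·(1/2)^(35.37/14.4) + 3.47·(1/2)^(8.07/14.4)
      = 0.16991 + 0.6323 + 2.353 ≈ 3.1552 g.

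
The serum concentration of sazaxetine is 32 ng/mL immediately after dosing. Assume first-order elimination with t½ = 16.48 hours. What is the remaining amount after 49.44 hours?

Elapsed time is 3 half-lives (49.44/16.48).
Each half-life halves the amount: 32 × (1/2)^3 = 32/8 = 4 ng/mL.

4 ng/mL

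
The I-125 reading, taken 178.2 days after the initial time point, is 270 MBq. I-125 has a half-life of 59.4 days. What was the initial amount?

2160 MBq

Number of half-lives elapsed: n = 178.2/59.4 ≈ 3.
A₀ = A × 2^n = 270 × 2^3 = 270 × 8 ≈ 2160 MBq.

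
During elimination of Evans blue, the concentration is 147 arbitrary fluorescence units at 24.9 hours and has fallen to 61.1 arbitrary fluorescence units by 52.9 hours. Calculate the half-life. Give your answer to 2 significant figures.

22 hours

Over Δt = 52.9 − 24.9 = 28 hours, the level fell by a factor of 147/61.1 ≈ 2.4059.
n = log₂(2.4059) ≈ 1.2666 half-lives, so t½ = 28/1.2666 ≈ 22.107 hours.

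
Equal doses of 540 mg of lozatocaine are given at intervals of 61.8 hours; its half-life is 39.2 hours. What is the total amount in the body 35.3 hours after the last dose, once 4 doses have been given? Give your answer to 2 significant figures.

430 mg

The 4 doses were given 220.7, 158.9, 97.1, 35.3 hours ago.
Total = 540·(1/2)^(220.7/39.2) + 540·(1/2)^(158.9/39.2) + 540·(1/2)^(97.1/39.2) + 540·(1/2)^(35.3/39.2)
      = 10.903 + 32.52 + 96.991 + 289.28 ≈ 429.69 mg.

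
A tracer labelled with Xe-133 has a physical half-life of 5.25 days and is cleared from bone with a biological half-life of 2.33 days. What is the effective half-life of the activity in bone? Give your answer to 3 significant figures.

1.61 days

1/t_eff = 1/t_phys + 1/t_biol = 1/5.25 + 1/2.33 = 0.61966 per day.
t_eff = 5.25 × 2.33 / (5.25 + 2.33) ≈ 1.6138 days.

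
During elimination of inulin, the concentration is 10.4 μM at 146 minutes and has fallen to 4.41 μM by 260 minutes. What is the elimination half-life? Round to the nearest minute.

Over Δt = 260 − 146 = 114 minutes, the level fell by a factor of 10.4/4.41 ≈ 2.3583.
n = log₂(2.3583) ≈ 1.2377 half-lives, so t½ = 114/1.2377 ≈ 92.104 minutes.

92 minutes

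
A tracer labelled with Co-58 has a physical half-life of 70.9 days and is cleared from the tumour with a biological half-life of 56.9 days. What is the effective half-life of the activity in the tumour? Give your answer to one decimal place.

1/t_eff = 1/t_phys + 1/t_biol = 1/70.9 + 1/56.9 = 0.031679 per day.
t_eff = 70.9 × 56.9 / (70.9 + 56.9) ≈ 31.567 days.

31.6 days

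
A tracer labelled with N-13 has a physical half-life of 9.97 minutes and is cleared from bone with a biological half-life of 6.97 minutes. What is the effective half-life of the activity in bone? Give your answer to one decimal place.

4.1 minutes

1/t_eff = 1/t_phys + 1/t_biol = 1/9.97 + 1/6.97 = 0.24377 per minute.
t_eff = 9.97 × 6.97 / (9.97 + 6.97) ≈ 4.1022 minutes.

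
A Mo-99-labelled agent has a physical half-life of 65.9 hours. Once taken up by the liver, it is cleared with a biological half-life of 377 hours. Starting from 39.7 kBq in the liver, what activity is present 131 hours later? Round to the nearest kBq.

8 kBq

1/t_eff = 1/t_phys + 1/t_biol = 1/65.9 + 1/377 = 0.017827 per hour.
t_eff = 65.9 × 377 / (65.9 + 377) ≈ 56.095 hours.
Remaining = 39.7 × (1/2)^(131/56.095) = 39.7 × (1/2)^2.3353 ≈ 7.8665 kBq.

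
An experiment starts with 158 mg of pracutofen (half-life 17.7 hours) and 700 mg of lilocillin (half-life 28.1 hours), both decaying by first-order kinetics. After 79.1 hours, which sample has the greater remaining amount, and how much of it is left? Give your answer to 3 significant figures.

lilocillin, 99.5 mg

pracutofen: 158 × (1/2)^4.4689 ≈ 7.1347 mg.
lilocillin: 700 × (1/2)^2.8149 ≈ 99.475 mg.
Lilocillin has more remaining, at ≈ 99.475 mg.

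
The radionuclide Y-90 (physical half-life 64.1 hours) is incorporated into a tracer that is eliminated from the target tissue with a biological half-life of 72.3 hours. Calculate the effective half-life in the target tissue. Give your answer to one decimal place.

34.0 hours

1/t_eff = 1/t_phys + 1/t_biol = 1/64.1 + 1/72.3 = 0.029432 per hour.
t_eff = 64.1 × 72.3 / (64.1 + 72.3) ≈ 33.977 hours.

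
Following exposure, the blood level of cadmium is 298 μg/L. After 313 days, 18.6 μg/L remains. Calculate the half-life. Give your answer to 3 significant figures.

A/A₀ = 18.6/298 ≈ 0.062416.
n = log₂(16.022) ≈ 4.0019 half-lives elapsed in 313 days.
t½ = 313/4.0019 ≈ 78.212 days.

78.2 days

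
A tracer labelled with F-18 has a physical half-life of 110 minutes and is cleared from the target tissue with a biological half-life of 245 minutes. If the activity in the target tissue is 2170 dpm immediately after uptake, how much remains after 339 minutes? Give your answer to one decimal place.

1/t_eff = 1/t_phys + 1/t_biol = 1/110 + 1/245 = 0.013173 per minute.
t_eff = 110 × 245 / (110 + 245) ≈ 75.915 minutes.
Remaining = 2170 × (1/2)^(339/75.915) = 2170 × (1/2)^4.4655 ≈ 98.223 dpm.

98.2 dpm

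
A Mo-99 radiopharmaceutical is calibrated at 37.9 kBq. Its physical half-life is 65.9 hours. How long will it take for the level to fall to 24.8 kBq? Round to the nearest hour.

40 hours

Fraction remaining = 24.8/37.9 ≈ 0.65435.
n = log₂(37.9/24.8) = ln(1.5282)/ln 2 ≈ 0.61186 half-lives.
t = n × t½ = 0.61186 × 65.9 ≈ 40.321 hours.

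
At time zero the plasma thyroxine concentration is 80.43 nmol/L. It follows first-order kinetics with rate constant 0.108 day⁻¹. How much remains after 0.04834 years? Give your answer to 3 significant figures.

12.0 nmol/L

t½ = ln 2 / k = 0.69315 / 0.108 ≈ 6.418 days.
Convert the elapsed time: 0.04834 years = 17.6441 days.
Number of half-lives: n = 17.6441/6.418 ≈ 2.7491.
Remaining = 80.43 × (1/2)^2.7491 = 80.43 × 0.14874 ≈ 11.963 nmol/L.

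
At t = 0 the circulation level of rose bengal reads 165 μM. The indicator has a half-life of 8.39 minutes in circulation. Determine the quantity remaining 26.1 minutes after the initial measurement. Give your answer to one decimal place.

19.1 μM

Number of half-lives: n = 26.1/8.39 ≈ 3.1108.
Remaining = 165 × (1/2)^3.1108 = 165 × 0.11576 ≈ 19.1 μM.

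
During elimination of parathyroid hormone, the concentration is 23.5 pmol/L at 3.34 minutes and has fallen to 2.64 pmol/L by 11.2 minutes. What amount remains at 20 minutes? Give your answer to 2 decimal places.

0.23 pmol/L

Over Δt = 11.2 − 3.34 = 7.86 minutes, the level fell by a factor of 23.5/2.64 ≈ 8.9015.
n = log₂(8.9015) ≈ 3.1541 half-lives, so t½ = 7.86/3.1541 ≈ 2.492 minutes.
From t = 11.2 to t = 20: 2.64 × (1/2)^((20−11.2)/2.492) ≈ 0.22834 pmol/L.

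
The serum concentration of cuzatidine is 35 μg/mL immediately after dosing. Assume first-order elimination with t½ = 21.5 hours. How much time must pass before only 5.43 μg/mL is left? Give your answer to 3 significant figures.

57.8 hours

Fraction remaining = 5.43/35 ≈ 0.15514.
n = log₂(35/5.43) = ln(6.4457)/ln 2 ≈ 2.6883 half-lives.
t = n × t½ = 2.6883 × 21.5 ≈ 57.799 hours.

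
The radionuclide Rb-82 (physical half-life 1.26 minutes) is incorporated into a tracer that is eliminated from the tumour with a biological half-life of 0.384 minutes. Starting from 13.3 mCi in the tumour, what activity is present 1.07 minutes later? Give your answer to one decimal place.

1.1 mCi

1/t_eff = 1/t_phys + 1/t_biol = 1/1.26 + 1/0.384 = 3.3978 per minute.
t_eff = 1.26 × 0.384 / (1.26 + 0.384) ≈ 0.29431 minutes.
Remaining = 13.3 × (1/2)^(1.07/0.29431) = 13.3 × (1/2)^3.6357 ≈ 1.0701 mCi.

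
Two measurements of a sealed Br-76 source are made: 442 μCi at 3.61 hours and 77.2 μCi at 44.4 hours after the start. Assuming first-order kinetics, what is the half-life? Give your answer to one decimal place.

16.2 hours

Over Δt = 44.4 − 3.61 = 40.79 hours, the level fell by a factor of 442/77.2 ≈ 5.7254.
n = log₂(5.7254) ≈ 2.5174 half-lives, so t½ = 40.79/2.5174 ≈ 16.203 hours.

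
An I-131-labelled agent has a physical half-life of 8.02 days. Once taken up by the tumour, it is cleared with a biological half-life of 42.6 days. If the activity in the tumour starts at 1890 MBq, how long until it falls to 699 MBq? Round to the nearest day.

10 days

1/t_eff = 1/t_phys + 1/t_biol = 1/8.02 + 1/42.6 = 0.14816 per day.
t_eff = 8.02 × 42.6 / (8.02 + 42.6) ≈ 6.7493 days.
n = log₂(1890/699) ≈ 1.435; t = 1.435 × 6.7493 ≈ 9.6855 days.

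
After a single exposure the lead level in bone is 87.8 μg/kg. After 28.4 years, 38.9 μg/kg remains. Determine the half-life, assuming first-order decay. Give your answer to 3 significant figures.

24.2 years

A/A₀ = 38.9/87.8 ≈ 0.44305.
n = log₂(2.2571) ≈ 1.1745 half-lives elapsed in 28.4 years.
t½ = 28.4/1.1745 ≈ 24.182 years.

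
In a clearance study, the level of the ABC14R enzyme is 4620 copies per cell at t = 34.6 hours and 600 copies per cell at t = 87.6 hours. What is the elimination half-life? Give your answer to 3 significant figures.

Over Δt = 87.6 − 34.6 = 53 hours, the level fell by a factor of 4620/600 ≈ 7.7.
n = log₂(7.7) ≈ 2.9449 half-lives, so t½ = 53/2.9449 ≈ 17.997 hours.

18.0 hours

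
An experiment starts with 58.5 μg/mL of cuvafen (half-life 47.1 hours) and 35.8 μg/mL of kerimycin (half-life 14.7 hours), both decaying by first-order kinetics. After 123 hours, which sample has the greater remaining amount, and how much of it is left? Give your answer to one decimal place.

cuvafen: 58.5 × (1/2)^2.6115 ≈ 9.5725 μg/mL.
kerimycin: 35.8 × (1/2)^8.3673 ≈ 0.10841 μg/mL.
Cuvafen has more remaining, at ≈ 9.5725 μg/mL.

cuvafen, 9.6 μg/mL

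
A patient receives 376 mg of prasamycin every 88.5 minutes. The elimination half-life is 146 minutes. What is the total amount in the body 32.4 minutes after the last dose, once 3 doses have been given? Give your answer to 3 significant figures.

The 3 doses were given 209.4, 120.9, 32.4 minutes ago.
Total = 376·(1/2)^(209.4/146) + 376·(1/2)^(120.9/146) + 376·(1/2)^(32.4/146)
      = 139.14 + 211.79 + 322.39 ≈ 673.32 mg.

673 mg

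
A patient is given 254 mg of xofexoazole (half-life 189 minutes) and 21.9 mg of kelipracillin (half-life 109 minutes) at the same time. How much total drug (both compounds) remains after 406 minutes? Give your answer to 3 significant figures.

xofexoazole: 254 × (1/2)^(406/189) = 254 × (1/2)^2.1481 ≈ 57.303 mg.
kelipracillin: 21.9 × (1/2)^(406/109) = 21.9 × (1/2)^3.7248 ≈ 1.6564 mg.
Total = 57.303 + 1.6564 ≈ 58.959 mg.

59.0 mg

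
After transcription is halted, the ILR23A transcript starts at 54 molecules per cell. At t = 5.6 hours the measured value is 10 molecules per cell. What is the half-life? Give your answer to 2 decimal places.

2.30 hours

A/A₀ = 10/54 ≈ 0.18519.
n = log₂(5.4) ≈ 2.433 half-lives elapsed in 5.6 hours.
t½ = 5.6/2.433 ≈ 2.3017 hours.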